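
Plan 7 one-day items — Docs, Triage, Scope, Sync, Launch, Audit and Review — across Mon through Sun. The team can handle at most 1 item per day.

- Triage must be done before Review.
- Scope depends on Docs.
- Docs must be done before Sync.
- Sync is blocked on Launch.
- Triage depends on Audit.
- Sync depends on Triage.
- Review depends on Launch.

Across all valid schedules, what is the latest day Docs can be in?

Fri

Downstream work caps Docs at Sat.
Docs at Fri is achievable: Audit=Mon, Review=Thu, Triage=Tue, Launch=Wed, Sync=Sat, Scope=Sun, Docs=Fri.
Nothing later works — the capacity limit rule out every day after Fri.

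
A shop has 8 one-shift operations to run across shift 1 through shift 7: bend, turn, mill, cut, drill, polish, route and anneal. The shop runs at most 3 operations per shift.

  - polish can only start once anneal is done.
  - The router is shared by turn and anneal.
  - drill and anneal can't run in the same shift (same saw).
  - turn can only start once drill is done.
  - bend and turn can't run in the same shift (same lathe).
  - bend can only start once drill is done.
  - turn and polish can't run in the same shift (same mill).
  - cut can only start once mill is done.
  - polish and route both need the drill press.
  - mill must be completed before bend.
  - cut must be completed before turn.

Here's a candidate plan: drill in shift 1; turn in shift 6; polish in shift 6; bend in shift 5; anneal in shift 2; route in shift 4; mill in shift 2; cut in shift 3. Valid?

Invalid. turn and polish can't run in the same shift (same mill).

cut must be completed before turn — holds.
bend can only start once drill is done — holds.
polish can only start once anneal is done — holds.
The shop runs at most 3 operations per shift — holds.
turn and polish can't run in the same shift (same mill) — violated.
turn can only start once drill is done — holds.
polish and route both need the drill press — holds.
cut can only start once mill is done — holds.
bend and turn can't run in the same shift (same lathe) — holds.
The router is shared by turn and anneal — holds.
mill must be completed before bend — holds.
drill and anneal can't run in the same shift (same saw) — holds.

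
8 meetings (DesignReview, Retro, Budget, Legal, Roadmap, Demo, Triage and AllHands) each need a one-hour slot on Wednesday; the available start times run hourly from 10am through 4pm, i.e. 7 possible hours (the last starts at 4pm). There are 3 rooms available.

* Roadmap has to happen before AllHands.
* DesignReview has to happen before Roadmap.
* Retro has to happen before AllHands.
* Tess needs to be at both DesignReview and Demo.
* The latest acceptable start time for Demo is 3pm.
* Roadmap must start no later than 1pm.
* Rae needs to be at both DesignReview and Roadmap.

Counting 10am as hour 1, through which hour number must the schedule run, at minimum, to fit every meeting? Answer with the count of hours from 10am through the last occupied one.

The precedence chain requires at least 3 distinct hours.
With at most 3 per hour and 8 meetings, at least 3 hours are needed.
3 works (last occupied hour: 12pm): for example Roadmap in 11am; DesignReview in 10am; Triage in 12pm; Legal in 11am; Demo in 11am; Budget in 10am; Retro in 10am; AllHands in 12pm.

3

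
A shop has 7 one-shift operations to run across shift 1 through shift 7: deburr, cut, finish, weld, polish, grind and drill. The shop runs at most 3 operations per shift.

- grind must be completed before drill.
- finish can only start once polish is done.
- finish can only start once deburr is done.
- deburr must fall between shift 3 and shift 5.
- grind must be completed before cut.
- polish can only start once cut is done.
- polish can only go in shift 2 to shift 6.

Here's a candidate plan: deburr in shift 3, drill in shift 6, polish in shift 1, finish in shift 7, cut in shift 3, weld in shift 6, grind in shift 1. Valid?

finish can only start once polish is done — holds.
The shop runs at most 3 operations per shift — holds.
polish can only start once cut is done — violated.
grind must be completed before cut — holds.
finish can only start once deburr is done — holds.
grind must be completed before drill — holds.
deburr must fall between shift 3 and shift 5 — holds.
polish can only go in shift 2 to shift 6 — violated.

Invalid. polish can only go in shift 2 to shift 6.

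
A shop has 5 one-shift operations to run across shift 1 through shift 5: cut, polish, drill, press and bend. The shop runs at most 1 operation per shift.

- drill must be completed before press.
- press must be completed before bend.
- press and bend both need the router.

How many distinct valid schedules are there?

Splitting on cut: it can be shift 1 (4), shift 2 (4), shift 3 (4), shift 4 (4), shift 5 (4). Listing each branch's schedules as (polish, drill, press, bend) by shift number:
cut=shift 1: (2,3,4,5) (3,2,4,5) (4,2,3,5) (5,2,3,4) — 4.
cut=shift 2: (1,3,4,5) (3,1,4,5) (4,1,3,5) (5,1,3,4) — 4.
cut=shift 3: (1,2,4,5) (2,1,4,5) (4,1,2,5) (5,1,2,4) — 4.
cut=shift 4: (1,2,3,5) (2,1,3,5) (3,1,2,5) (5,1,2,3) — 4.
cut=shift 5: (1,2,3,4) (2,1,3,4) (3,1,2,4) (4,1,2,3) — 4.
Summing: 4 + 4 + 4 + 4 + 4 = 20.

20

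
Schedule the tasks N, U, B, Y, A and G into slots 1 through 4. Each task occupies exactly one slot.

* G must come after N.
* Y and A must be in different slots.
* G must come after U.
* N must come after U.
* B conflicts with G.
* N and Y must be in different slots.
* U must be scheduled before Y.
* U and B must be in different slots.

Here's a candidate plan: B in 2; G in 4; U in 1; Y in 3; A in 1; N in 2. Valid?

Valid

G must come after U — holds.
Y and A must be in different slots — holds.
N must come after U — holds.
U and B must be in different slots — holds.
U must be scheduled before Y — holds.
G must come after N — holds.
N and Y must be in different slots — holds.
B conflicts with G — holds.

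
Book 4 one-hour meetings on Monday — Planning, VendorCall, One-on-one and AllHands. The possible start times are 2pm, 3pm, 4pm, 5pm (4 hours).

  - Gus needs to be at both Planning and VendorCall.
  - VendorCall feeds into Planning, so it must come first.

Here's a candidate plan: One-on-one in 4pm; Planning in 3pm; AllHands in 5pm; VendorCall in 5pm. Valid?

Gus needs to be at both Planning and VendorCall — holds.
VendorCall feeds into Planning, so it must come first — violated.

No. VendorCall feeds into Planning, so it must come first is not satisfied.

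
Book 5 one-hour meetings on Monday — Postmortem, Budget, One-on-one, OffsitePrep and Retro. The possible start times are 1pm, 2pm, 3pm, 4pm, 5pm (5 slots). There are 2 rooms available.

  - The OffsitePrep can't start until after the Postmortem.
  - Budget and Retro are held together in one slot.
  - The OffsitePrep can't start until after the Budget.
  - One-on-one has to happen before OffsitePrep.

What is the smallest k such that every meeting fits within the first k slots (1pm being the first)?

The precedence chain requires at least 2 distinct slots.
With at most 2 per slot and 5 meetings, at least 3 slots are needed.
3 works (last occupied slot: 3pm): for example Budget in 2pm, Retro in 2pm, Postmortem in 1pm, OffsitePrep in 3pm, One-on-one in 1pm.

3 slots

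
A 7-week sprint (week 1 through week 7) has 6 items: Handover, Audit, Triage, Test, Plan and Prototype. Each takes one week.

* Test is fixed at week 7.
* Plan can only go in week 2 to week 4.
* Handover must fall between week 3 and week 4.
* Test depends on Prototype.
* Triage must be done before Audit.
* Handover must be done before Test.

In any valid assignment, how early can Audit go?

Precedence pushes Audit to at least week 2.
Audit at week 2 is achievable: Prototype=week 1, Triage=week 1, Audit=week 2, Handover=week 3, Plan=week 2, Test=week 7.

week 2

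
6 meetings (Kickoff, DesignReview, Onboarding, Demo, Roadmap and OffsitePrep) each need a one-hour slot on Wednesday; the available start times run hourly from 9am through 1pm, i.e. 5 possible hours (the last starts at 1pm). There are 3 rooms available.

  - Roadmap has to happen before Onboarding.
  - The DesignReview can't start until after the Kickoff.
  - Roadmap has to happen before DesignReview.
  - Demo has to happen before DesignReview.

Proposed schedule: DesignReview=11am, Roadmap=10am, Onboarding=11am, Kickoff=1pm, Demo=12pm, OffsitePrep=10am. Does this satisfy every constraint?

There are 3 rooms available — holds.
The DesignReview can't start until after the Kickoff — violated.
Roadmap has to happen before Onboarding — holds.
Roadmap has to happen before DesignReview — holds.
Demo has to happen before DesignReview — violated.

Invalid. The DesignReview can't start until after the Kickoff.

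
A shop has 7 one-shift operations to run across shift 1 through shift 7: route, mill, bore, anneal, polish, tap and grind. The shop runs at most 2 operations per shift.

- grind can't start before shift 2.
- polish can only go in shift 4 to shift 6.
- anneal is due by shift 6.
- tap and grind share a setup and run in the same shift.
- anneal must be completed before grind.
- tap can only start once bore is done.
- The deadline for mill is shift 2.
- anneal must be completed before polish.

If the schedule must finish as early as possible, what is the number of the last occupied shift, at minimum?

The precedence chain requires at least 2 distinct shifts.
With at most 2 per shift and 7 operations, at least 4 shifts are needed.
polish can't be placed before shift 4, so the schedule must run through at least shift 4.
4 works (last occupied shift: shift 4): for example tap=shift 3; grind=shift 3; anneal=shift 1; mill=shift 1; bore=shift 2; polish=shift 4; route=shift 2.

shift 4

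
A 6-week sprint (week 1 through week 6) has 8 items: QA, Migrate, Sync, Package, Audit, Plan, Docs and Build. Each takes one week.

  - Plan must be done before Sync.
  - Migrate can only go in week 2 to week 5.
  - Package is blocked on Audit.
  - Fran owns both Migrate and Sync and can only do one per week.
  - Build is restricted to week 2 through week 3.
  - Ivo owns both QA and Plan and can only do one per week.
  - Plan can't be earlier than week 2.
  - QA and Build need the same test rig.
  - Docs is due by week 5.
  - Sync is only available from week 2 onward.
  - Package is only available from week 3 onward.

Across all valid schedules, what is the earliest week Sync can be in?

week 3

Sync is available from week 2; precedence pushes Sync to at least week 3.
Sync at week 3 is achievable: Build in week 2; Audit in week 1; Sync in week 3; Plan in week 2; Migrate in week 2; QA in week 1; Package in week 3; Docs in week 1.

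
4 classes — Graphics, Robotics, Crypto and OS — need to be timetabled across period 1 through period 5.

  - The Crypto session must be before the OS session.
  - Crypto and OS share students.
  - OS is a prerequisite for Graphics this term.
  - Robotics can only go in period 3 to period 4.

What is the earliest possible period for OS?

Precedence pushes OS to at least period 2; downstream work caps OS at period 4.
OS at period 2 is achievable: Graphics=period 3; Crypto=period 1; Robotics=period 3; OS=period 2.

period 2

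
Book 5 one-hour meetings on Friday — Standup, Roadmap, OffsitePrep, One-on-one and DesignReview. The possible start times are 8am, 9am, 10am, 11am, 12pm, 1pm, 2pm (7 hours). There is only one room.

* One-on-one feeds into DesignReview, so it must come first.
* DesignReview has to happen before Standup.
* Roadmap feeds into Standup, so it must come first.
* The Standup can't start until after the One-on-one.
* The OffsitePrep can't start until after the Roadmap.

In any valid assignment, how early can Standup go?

11am

Precedence pushes Standup to at least 10am.
Standup at 11am is achievable: One-on-one -> 9am, Standup -> 11am, Roadmap -> 8am, DesignReview -> 10am, OffsitePrep -> 12pm.
Nothing earlier works — the capacity limit rule out every hour before 11am.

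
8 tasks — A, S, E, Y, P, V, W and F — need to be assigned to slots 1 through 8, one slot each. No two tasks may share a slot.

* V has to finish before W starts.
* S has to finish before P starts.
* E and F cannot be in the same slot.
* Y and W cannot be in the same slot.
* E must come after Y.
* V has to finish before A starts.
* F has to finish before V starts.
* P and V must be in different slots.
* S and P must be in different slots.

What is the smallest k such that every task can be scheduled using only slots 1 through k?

8

The precedence chain requires at least 3 distinct slots.
With at most 1 per slot and 8 tasks, at least 8 slots are needed.
8 works (last occupied slot: 8): for example S -> 4; V -> 2; E -> 6; Y -> 5; A -> 3; P -> 7; F -> 1; W -> 8.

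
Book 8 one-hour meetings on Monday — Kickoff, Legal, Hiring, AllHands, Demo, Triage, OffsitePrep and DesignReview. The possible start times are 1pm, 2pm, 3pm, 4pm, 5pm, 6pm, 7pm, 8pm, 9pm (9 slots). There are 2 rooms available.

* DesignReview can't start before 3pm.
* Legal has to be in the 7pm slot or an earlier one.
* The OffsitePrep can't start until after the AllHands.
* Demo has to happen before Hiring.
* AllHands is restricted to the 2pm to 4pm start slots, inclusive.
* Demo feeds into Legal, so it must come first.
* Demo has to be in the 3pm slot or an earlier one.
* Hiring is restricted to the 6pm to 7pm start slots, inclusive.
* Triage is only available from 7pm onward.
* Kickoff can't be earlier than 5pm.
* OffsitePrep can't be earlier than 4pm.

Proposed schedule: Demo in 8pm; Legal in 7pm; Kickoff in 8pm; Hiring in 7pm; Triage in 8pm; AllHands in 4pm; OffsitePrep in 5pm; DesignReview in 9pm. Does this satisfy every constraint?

No. Demo has to be in the 3pm slot or an earlier one is not satisfied.

DesignReview can't start before 3pm — holds.
Hiring is restricted to the 6pm to 7pm start slots, inclusive — holds.
Demo has to happen before Hiring — violated.
OffsitePrep can't be earlier than 4pm — holds.
Legal has to be in the 7pm slot or an earlier one — holds.
Demo feeds into Legal, so it must come first — violated.
There are 2 rooms available — violated.
Kickoff can't be earlier than 5pm — holds.
Triage is only available from 7pm onward — holds.
The OffsitePrep can't start until after the AllHands — holds.
Demo has to be in the 3pm slot or an earlier one — violated.
AllHands is restricted to the 2pm to 4pm start slots, inclusive — holds.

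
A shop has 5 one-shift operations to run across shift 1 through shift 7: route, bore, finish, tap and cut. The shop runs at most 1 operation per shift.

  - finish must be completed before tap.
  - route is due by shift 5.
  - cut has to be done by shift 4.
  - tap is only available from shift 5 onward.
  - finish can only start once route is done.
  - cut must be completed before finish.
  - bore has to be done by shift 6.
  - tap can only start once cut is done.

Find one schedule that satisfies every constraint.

finish=shift 4; route=shift 2; bore=shift 3; cut=shift 1; tap=shift 5

Checking: cut(shift 1) before tap(shift 5); route(shift 2) before finish(shift 4); finish(shift 4) before tap(shift 5); cut(shift 1) before finish(shift 4); bore=shift 3 in [shift 1,shift 6]; tap=shift 5 in [shift 5,shift 7]; cut=shift 1 in [shift 1,shift 4]; route=shift 2 in [shift 1,shift 5]; max 1 per shift (cap 1).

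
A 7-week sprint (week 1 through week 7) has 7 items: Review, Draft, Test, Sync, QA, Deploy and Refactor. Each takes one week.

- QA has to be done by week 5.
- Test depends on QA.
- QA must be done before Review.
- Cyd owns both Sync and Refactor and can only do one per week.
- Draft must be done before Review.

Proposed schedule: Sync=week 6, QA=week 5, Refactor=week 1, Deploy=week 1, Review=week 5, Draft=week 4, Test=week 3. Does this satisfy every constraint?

Cyd owns both Sync and Refactor and can only do one per week — holds.
QA must be done before Review — violated.
QA has to be done by week 5 — holds.
Test depends on QA — violated.
Draft must be done before Review — holds.

No — it violates: Test depends on QA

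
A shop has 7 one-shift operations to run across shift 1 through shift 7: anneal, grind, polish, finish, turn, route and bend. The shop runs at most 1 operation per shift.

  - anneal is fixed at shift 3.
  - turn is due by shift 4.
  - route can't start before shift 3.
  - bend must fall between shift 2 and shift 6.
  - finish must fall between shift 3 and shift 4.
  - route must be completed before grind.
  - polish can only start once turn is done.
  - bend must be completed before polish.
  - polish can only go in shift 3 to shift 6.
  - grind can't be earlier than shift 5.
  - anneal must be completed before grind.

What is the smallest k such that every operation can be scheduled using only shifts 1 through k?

The precedence chain requires at least 2 distinct shifts.
With at most 1 per shift and 7 operations, at least 7 shifts are needed.
grind can't be placed before shift 5, so the schedule must run through at least shift 5.
7 works (last occupied shift: shift 7): for example anneal -> shift 3; bend -> shift 2; polish -> shift 5; finish -> shift 4; route -> shift 6; turn -> shift 1; grind -> shift 7.

7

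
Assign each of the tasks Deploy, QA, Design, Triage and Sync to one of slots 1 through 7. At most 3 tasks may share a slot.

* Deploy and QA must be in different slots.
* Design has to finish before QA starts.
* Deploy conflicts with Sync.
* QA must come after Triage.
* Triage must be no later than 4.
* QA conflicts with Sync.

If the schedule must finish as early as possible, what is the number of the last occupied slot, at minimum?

slot 3

The precedence chain requires at least 2 distinct slots.
With at most 3 per slot and 5 tasks, at least 2 slots are needed.
Could 2 slots be enough, i.e. nothing placed later than 2? No: Triage's window within 2 slots is {1, 2}; QA must come after Design (at 1 or later) → {2}; Design must come before QA (at 2 or earlier) → {1}; Triage must come before QA (at 2 or earlier) → {1}; Sync can't share with QA (2) → {1}; Deploy can't share with QA (2) → {1}; that puts Deploy, Design, Triage and Sync all in 1 — more than 3 per slot.
So 2 slots is not enough.
3 works (last occupied slot: 3): for example Deploy=1, Triage=1, QA=2, Design=1, Sync=3.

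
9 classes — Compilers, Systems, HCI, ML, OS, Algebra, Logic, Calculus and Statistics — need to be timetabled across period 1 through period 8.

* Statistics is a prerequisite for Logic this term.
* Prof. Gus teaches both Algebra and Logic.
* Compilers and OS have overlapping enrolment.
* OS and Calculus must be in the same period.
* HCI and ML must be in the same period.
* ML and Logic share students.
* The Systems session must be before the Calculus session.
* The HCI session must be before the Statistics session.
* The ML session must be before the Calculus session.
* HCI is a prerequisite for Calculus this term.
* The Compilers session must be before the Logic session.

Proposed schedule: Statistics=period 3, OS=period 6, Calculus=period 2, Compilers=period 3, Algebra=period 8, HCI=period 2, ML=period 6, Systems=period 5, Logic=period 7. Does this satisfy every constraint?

Compilers and OS have overlapping enrolment — holds.
The HCI session must be before the Statistics session — holds.
Prof. Gus teaches both Algebra and Logic — holds.
HCI is a prerequisite for Calculus this term — violated.
The ML session must be before the Calculus session — violated.
HCI and ML must be in the same period — violated.
The Systems session must be before the Calculus session — violated.
OS and Calculus must be in the same period — violated.
The Compilers session must be before the Logic session — holds.
ML and Logic share students — holds.
Statistics is a prerequisite for Logic this term — holds.

No — it violates: The ML session must be before the Calculus session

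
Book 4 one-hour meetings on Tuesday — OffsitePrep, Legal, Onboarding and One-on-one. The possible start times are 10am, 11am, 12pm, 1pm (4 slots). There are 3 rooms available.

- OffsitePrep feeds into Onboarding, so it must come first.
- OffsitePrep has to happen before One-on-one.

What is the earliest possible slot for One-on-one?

Precedence pushes One-on-one to at least 11am.
One-on-one at 11am is achievable: Onboarding -> 11am; OffsitePrep -> 10am; One-on-one -> 11am; Legal -> 10am.

11am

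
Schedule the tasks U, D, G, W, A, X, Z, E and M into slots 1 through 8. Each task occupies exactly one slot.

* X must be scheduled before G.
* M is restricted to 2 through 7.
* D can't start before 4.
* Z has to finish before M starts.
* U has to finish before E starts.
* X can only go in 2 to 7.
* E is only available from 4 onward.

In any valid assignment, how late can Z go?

Downstream work caps Z at 6.
Z at 6 is achievable: M in 7; Z in 6; E in 4; D in 4; W in 1; A in 1; X in 2; G in 3; U in 1.

6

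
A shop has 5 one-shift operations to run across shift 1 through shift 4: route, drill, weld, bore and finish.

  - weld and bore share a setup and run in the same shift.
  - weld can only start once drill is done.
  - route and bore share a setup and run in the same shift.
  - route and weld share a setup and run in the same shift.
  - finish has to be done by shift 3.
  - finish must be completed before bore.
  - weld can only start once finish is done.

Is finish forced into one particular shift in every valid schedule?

No

finish can be shift 1 (e.g. bore in shift 2, route in shift 2, drill in shift 1, finish in shift 1, weld in shift 2) or shift 2 (e.g. weld in shift 3; finish in shift 2; route in shift 3; drill in shift 1; bore in shift 3).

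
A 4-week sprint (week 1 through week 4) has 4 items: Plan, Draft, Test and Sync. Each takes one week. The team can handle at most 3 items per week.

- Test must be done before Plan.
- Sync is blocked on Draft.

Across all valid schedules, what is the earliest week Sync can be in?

Precedence pushes Sync to at least week 2.
Sync at week 2 is achievable: Sync in week 2, Plan in week 2, Draft in week 1, Test in week 1.

week 2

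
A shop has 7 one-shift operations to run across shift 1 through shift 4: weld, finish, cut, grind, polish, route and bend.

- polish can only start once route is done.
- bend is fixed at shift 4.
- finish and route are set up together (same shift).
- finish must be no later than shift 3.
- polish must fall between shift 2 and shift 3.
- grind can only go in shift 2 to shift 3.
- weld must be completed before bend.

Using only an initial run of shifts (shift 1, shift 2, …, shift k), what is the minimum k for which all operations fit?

The precedence chain requires at least 2 distinct shifts.
bend can't be placed before shift 4, so the schedule must run through at least shift 4.
4 works (last occupied shift: shift 4): for example polish in shift 2; finish in shift 1; grind in shift 2; route in shift 1; weld in shift 1; bend in shift 4; cut in shift 1.

4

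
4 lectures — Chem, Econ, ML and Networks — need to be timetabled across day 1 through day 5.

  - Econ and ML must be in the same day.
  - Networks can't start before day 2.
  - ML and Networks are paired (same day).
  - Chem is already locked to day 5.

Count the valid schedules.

4

Enumerating: Networks in day 2, Econ in day 2, ML in day 2, Chem in day 5 | Econ in day 3, Networks in day 3, ML in day 3, Chem in day 5 | Econ -> day 4; Chem -> day 5; ML -> day 4; Networks -> day 4 | ML=day 5; Chem=day 5; Econ=day 5; Networks=day 5.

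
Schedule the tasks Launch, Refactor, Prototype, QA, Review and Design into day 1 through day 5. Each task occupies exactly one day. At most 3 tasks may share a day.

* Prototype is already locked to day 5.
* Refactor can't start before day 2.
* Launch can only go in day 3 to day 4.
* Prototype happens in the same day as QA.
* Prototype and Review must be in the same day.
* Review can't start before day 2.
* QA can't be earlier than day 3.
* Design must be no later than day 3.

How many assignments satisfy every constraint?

Splitting on Launch: it can be day 3 (9), day 4 (9). Listing each branch's schedules as (Refactor, Prototype, QA, Review, Design) by day number:
Launch=day 3: (2,5,5,5,1) (2,5,5,5,2) (2,5,5,5,3) (3,5,5,5,1) (3,5,5,5,2) (3,5,5,5,3) (4,5,5,5,1) (4,5,5,5,2) (4,5,5,5,3) — 9.
Launch=day 4: (2,5,5,5,1) (2,5,5,5,2) (2,5,5,5,3) (3,5,5,5,1) (3,5,5,5,2) (3,5,5,5,3) (4,5,5,5,1) (4,5,5,5,2) (4,5,5,5,3) — 9.
Summing: 9 + 9 = 18.

18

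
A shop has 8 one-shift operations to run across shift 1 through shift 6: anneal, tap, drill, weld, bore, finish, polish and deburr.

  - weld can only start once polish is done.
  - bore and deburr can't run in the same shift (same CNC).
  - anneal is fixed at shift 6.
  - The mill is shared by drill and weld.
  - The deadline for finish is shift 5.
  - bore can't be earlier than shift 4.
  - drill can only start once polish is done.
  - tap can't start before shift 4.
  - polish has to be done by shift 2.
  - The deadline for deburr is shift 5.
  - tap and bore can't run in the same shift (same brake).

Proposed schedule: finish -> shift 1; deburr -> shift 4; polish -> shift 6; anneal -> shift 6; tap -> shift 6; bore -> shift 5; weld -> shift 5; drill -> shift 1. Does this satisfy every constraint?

The deadline for deburr is shift 5 — holds.
tap and bore can't run in the same shift (same brake) — holds.
bore and deburr can't run in the same shift (same CNC) — holds.
drill can only start once polish is done — violated.
weld can only start once polish is done — violated.
polish has to be done by shift 2 — violated.
anneal is fixed at shift 6 — holds.
The deadline for finish is shift 5 — holds.
tap can't start before shift 4 — holds.
bore can't be earlier than shift 4 — holds.
The mill is shared by drill and weld — holds.

Invalid. drill can only start once polish is done.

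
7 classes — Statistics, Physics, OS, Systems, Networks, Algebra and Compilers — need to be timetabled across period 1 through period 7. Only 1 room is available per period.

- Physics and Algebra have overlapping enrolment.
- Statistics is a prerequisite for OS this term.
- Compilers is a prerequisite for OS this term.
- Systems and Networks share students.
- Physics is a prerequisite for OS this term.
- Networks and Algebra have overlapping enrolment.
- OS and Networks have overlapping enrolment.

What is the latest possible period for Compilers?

Downstream work caps Compilers at period 6.
Compilers at period 6 is achievable: Statistics=period 1; Physics=period 2; OS=period 7; Networks=period 4; Compilers=period 6; Algebra=period 5; Systems=period 3.

period 6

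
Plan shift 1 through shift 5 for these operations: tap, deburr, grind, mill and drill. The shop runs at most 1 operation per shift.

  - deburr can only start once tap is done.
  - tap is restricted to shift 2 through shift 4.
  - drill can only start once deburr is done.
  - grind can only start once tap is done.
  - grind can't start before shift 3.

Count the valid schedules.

Enumerating: grind in shift 3, drill in shift 5, mill in shift 1, deburr in shift 4, tap in shift 2 | drill -> shift 5; mill -> shift 1; tap -> shift 2; grind -> shift 4; deburr -> shift 3 | mill in shift 1; drill in shift 4; grind in shift 5; deburr in shift 3; tap in shift 2.

3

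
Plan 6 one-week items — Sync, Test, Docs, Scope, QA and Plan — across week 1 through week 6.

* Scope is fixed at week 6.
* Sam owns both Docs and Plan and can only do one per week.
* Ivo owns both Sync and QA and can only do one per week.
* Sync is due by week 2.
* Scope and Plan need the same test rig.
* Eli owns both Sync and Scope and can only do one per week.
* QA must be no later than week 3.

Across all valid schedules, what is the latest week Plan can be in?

Plan at week 5 is achievable: Sync=week 1, Plan=week 5, Test=week 1, Docs=week 1, QA=week 2, Scope=week 6.
Nothing later works — the conflict constraints rule out every week after week 5.

week 5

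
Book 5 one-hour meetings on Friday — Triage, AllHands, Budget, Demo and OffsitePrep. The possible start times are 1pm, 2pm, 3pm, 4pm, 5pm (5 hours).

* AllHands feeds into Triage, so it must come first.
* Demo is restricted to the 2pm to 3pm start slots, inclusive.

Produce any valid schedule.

OffsitePrep=1pm; Budget=1pm; Demo=2pm; AllHands=1pm; Triage=2pm

Checking: AllHands(1pm) before Triage(2pm); Demo=2pm in [2pm,3pm].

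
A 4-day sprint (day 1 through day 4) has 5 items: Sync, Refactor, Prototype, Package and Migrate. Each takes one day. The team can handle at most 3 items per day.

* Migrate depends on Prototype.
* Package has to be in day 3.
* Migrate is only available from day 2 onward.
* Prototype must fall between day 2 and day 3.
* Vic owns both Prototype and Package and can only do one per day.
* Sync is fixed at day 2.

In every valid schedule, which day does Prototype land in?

Prototype's window is day 2–day 3.
Package is fixed at day 3, and Prototype can't share a day with Package.
So Prototype must be day 2.

day 2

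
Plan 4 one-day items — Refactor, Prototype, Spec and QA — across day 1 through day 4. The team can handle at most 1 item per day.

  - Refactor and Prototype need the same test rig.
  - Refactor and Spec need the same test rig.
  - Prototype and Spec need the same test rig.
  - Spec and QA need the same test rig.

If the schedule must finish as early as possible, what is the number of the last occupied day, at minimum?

4

With at most 1 per day and 4 work items, at least 4 days are needed.
4 works (last occupied day: day 4): for example Prototype=day 2; Refactor=day 1; Spec=day 3; QA=day 4.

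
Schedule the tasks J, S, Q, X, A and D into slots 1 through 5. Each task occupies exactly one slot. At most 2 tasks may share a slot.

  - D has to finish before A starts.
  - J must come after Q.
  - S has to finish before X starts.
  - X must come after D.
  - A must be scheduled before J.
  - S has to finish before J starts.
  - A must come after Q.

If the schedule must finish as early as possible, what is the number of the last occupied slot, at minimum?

3

The precedence chain requires at least 3 distinct slots.
With at most 2 per slot and 6 tasks, at least 3 slots are needed.
3 works (last occupied slot: 3): for example X -> 3; D -> 1; S -> 2; A -> 2; Q -> 1; J -> 3.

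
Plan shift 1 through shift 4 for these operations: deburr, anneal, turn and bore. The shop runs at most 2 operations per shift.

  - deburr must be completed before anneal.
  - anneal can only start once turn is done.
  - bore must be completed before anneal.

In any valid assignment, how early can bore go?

Downstream work caps bore at shift 3.
bore at shift 1 is achievable: bore=shift 1, turn=shift 2, anneal=shift 3, deburr=shift 1.

shift 1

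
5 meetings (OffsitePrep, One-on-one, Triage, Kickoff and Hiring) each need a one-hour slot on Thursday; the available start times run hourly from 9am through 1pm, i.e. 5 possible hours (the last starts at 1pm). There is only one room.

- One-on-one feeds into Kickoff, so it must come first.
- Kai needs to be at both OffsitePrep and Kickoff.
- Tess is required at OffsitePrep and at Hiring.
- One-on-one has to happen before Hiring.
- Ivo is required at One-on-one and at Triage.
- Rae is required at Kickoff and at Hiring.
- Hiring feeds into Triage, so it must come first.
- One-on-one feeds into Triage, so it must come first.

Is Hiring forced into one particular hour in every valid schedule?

Hiring can be 10am (e.g. OffsitePrep in 1pm; Kickoff in 12pm; Triage in 11am; Hiring in 10am; One-on-one in 9am) or 11am (e.g. OffsitePrep in 1pm, Triage in 12pm, Kickoff in 10am, One-on-one in 9am, Hiring in 11am).

No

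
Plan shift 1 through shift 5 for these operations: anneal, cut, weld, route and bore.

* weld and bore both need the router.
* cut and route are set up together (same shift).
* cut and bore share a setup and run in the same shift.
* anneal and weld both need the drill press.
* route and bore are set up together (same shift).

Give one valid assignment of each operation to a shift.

route -> shift 1, bore -> shift 1, weld -> shift 2, anneal -> shift 1, cut -> shift 1

Checking: weld(shift 2) != bore(shift 1); anneal(shift 1) != weld(shift 2); cut = route = shift 1; route = bore = shift 1; cut = bore = shift 1.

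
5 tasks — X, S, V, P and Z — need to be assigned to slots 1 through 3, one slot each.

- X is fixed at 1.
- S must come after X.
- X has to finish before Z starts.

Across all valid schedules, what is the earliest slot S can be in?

Precedence pushes S to at least 2.
S at 2 is achievable: V -> 1, Z -> 2, X -> 1, S -> 2, P -> 1.

2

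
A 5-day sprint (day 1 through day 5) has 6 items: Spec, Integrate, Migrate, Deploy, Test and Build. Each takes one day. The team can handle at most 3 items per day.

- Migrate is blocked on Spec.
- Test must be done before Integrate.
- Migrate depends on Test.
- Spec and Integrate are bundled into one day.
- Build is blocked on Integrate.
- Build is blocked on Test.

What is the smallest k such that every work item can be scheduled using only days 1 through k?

The precedence chain requires at least 3 distinct days.
With at most 3 per day and 6 work items, at least 2 days are needed.
3 works (last occupied day: day 3): for example Test=day 1; Spec=day 2; Migrate=day 3; Build=day 3; Deploy=day 1; Integrate=day 2.

3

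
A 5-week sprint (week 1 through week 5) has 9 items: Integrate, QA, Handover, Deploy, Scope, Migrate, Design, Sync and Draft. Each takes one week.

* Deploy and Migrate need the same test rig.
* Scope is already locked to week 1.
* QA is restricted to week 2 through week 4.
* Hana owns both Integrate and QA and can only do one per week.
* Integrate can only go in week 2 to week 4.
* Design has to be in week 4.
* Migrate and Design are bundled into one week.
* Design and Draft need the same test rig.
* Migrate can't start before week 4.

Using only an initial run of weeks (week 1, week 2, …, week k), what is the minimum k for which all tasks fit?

Migrate can't be placed before week 4, so the schedule must run through at least week 4.
4 works (last occupied week: week 4): for example QA=week 3, Deploy=week 1, Sync=week 1, Migrate=week 4, Draft=week 1, Design=week 4, Scope=week 1, Handover=week 1, Integrate=week 2.

4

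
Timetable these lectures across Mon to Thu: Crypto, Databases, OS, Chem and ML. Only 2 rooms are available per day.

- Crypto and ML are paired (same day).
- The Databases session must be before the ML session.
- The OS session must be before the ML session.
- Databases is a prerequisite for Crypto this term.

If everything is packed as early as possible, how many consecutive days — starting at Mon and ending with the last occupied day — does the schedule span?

The precedence chain requires at least 2 distinct days.
With at most 2 per day and 5 lectures, at least 3 days are needed.
3 works (last occupied day: Wed): for example ML -> Tue; Chem -> Wed; OS -> Mon; Databases -> Mon; Crypto -> Tue.

3 days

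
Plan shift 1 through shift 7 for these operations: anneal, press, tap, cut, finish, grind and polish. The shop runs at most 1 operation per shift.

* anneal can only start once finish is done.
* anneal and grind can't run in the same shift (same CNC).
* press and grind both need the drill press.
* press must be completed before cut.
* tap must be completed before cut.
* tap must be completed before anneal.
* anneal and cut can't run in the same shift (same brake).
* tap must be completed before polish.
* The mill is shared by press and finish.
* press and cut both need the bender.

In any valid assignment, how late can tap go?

Downstream work caps tap at shift 6.
tap at shift 4 is achievable: polish in shift 7, press in shift 1, tap in shift 4, finish in shift 2, cut in shift 6, anneal in shift 5, grind in shift 3.
Nothing later works — the conflict and capacity constraints rule out every shift after shift 4.

shift 4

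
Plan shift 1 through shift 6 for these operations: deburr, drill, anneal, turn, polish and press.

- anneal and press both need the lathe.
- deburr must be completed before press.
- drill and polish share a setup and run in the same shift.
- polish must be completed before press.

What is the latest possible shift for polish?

shift 5

Downstream work caps polish at shift 5.
polish at shift 5 is achievable: drill in shift 5; polish in shift 5; turn in shift 1; deburr in shift 1; anneal in shift 1; press in shift 6.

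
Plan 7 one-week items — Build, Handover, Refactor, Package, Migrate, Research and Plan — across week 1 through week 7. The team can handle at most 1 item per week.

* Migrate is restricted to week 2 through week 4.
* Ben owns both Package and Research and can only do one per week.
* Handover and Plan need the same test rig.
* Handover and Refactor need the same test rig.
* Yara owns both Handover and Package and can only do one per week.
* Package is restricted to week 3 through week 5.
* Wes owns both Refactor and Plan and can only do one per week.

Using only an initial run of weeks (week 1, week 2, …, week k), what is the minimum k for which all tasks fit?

With at most 1 per week and 7 tasks, at least 7 weeks are needed.
Package can't be placed before week 3, so the schedule must run through at least week 3.
7 works (last occupied week: week 7): for example Refactor -> week 5, Handover -> week 4, Migrate -> week 2, Build -> week 1, Package -> week 3, Research -> week 6, Plan -> week 7.

7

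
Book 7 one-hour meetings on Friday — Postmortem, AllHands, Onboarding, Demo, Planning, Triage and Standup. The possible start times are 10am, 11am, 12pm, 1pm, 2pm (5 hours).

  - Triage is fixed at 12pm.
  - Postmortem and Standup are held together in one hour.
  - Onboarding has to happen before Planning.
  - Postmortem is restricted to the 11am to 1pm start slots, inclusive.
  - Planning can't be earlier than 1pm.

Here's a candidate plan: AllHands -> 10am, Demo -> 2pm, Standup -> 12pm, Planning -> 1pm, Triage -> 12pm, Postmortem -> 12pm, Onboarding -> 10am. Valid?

Planning can't be earlier than 1pm — holds.
Triage is fixed at 12pm — holds.
Postmortem is restricted to the 11am to 1pm start slots, inclusive — holds.
Postmortem and Standup are held together in one hour — holds.
Onboarding has to happen before Planning — holds.

Yes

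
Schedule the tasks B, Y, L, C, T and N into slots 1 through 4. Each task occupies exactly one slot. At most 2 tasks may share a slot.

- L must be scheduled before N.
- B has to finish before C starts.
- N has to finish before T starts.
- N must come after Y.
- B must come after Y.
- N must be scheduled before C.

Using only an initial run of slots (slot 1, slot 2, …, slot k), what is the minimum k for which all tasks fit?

3 slots

The precedence chain requires at least 3 distinct slots.
With at most 2 per slot and 6 tasks, at least 3 slots are needed.
3 works (last occupied slot: 3): for example Y -> 1; L -> 1; N -> 2; T -> 3; C -> 3; B -> 2.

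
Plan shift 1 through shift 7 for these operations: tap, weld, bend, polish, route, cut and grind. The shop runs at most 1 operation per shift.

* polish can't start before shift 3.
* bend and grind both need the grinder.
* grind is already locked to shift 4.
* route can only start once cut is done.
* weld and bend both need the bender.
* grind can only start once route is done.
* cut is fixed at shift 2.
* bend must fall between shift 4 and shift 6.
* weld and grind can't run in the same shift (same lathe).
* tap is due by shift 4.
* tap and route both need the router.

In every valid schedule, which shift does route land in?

cut is fixed at shift 2 and must come before route, so route is at least shift 3.
grind is fixed at shift 4 and must come after route, so route is at most shift 3.
So route must be shift 3.

shift 3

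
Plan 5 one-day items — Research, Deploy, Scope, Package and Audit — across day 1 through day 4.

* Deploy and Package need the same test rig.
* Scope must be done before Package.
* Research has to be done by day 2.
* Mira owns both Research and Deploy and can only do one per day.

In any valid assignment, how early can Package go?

Precedence pushes Package to at least day 2.
Package at day 2 is achievable: Deploy in day 3, Package in day 2, Scope in day 1, Audit in day 1, Research in day 1.

day 2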